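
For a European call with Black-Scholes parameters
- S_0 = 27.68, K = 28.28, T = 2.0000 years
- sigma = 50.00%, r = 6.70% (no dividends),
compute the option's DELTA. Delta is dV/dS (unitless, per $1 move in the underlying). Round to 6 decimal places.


Answer: Delta = 0.695930

Derivation:
d1 = 0.5127306078; d2 = -0.1943761734
phi(d1) = 0.3498030940; exp(-qT) = 1.0000000000; exp(-rT) = 0.8745900646
N(d1) = 0.6959301119
Delta = exp(-qT) * N(d1) = 1.0000000000 * 0.6959301119 = 0.695930


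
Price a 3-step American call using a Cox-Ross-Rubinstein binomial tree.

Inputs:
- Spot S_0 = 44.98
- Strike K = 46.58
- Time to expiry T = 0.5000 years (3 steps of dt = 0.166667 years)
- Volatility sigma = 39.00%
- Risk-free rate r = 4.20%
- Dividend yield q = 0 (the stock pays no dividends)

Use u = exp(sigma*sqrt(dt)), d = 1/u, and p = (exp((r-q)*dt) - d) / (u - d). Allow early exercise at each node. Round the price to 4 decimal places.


Answer: Price = V(0,0) = 5.0289

Derivation:
dt = T/N = 0.166667
u = exp(sigma*sqrt(dt)) = 1.172592; d = 1/u = 0.852811
p = (exp((r-q)*dt) - d) / (u - d) = 0.482246
Discount per step: exp(-r*dt) = 0.993024
Stock lattice S(k, i) with i counting down-moves:
  k=0: S(0,0) = 44.9800
  k=1: S(1,0) = 52.7432; S(1,1) = 38.3595
  k=2: S(2,0) = 61.8463; S(2,1) = 44.9800; S(2,2) = 32.7134
  k=3: S(3,0) = 72.5204; S(3,1) = 52.7432; S(3,2) = 38.3595; S(3,3) = 27.8983
Terminal payoffs V(N, i) = max(S_T - K, 0):
  V(3,0) = 25.940440; V(3,1) = 6.163196; V(3,2) = 0.000000; V(3,3) = 0.000000
Backward induction: V(k, i) = exp(-r*dt) * [p * V(k+1, i) + (1-p) * V(k+1, i+1)]; then take max(V_cont, immediate exercise) for American.
  V(2,0) = exp(-r*dt) * [p*25.940440 + (1-p)*6.163196] = 15.591181; exercise = 15.266259; V(2,0) = max -> 15.591181
  V(2,1) = exp(-r*dt) * [p*6.163196 + (1-p)*0.000000] = 2.951447; exercise = 0.000000; V(2,1) = max -> 2.951447
  V(2,2) = exp(-r*dt) * [p*0.000000 + (1-p)*0.000000] = 0.000000; exercise = 0.000000; V(2,2) = max -> 0.000000
  V(1,0) = exp(-r*dt) * [p*15.591181 + (1-p)*2.951447] = 8.983806; exercise = 6.163196; V(1,0) = max -> 8.983806
  V(1,1) = exp(-r*dt) * [p*2.951447 + (1-p)*0.000000] = 1.413396; exercise = 0.000000; V(1,1) = max -> 1.413396
  V(0,0) = exp(-r*dt) * [p*8.983806 + (1-p)*1.413396] = 5.028874; exercise = 0.000000; V(0,0) = max -> 5.028874


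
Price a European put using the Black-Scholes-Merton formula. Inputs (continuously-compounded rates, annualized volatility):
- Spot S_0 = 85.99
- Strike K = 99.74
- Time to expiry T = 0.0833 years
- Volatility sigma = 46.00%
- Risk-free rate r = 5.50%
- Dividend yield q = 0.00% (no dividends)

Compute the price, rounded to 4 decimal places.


Answer: Price = 14.1637

Derivation:
d1 = (ln(S/K) + (r - q + 0.5*sigma^2) * T) / (sigma * sqrt(T)) = -1.01639864
d2 = d1 - sigma * sqrt(T) = -1.14916264
exp(-rT) = 0.99542898; exp(-qT) = 1.00000000
P = K * exp(-rT) * N(-d2) - S_0 * exp(-qT) * N(-d1)
N(-d1) = 0.84528020; N(-d2) = 0.87475554
P = 99.7400 * 0.99542898 * 0.87475554 - 85.9900 * 1.00000000 * 0.84528020 = 14.1637


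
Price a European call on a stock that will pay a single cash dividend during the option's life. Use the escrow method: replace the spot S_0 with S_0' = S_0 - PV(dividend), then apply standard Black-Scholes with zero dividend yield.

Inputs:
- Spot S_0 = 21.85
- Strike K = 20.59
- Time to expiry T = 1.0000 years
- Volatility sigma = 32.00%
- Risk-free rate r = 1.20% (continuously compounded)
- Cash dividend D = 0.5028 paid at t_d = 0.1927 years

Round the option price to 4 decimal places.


PV(D) = D * exp(-r * t_d) = 0.5028 * 0.99769027 = 0.50163867
S_0' = S_0 - PV(D) = 21.8500 - 0.50163867 = 21.34836133
d1 = (ln(S_0'/K) + (r + sigma^2/2)*T) / (sigma*sqrt(T)) = 0.31052957
d2 = d1 - sigma*sqrt(T) = -0.00947043
exp(-rT) = 0.98807171
N(d1) = 0.62192086; N(d2) = 0.49622190
C = S_0' * N(d1) - K * exp(-rT) * N(d2) = 21.34836133 * 0.62192086 - 20.5900 * 0.98807171 * 0.49622190 = 3.1817

Answer: Price = 3.1817


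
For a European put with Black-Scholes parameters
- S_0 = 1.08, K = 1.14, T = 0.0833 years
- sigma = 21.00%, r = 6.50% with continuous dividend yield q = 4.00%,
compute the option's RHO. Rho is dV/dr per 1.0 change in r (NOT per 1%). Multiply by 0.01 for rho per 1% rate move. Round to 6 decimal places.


Answer: Rho = -0.076762

Derivation:
d1 = -0.8273922393; d2 = -0.8880018920
phi(d1) = 0.2833060570; exp(-qT) = 0.9966735450; exp(-rT) = 0.9946001320
N(-d2) = 0.8127301332
Rho = -K*T*exp(-rT)*N(-d2) = -1.1400 * 0.0833 * 0.9946001320 * 0.8127301332 = -0.076762


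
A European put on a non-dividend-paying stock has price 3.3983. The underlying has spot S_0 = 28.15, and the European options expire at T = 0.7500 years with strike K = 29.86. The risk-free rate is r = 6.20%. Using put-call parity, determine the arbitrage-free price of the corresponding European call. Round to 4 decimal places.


Answer: Call price = 3.0450

Derivation:
Put-call parity: C - P = S_0 * exp(-qT) - K * exp(-rT).
S_0 * exp(-qT) = 28.1500 * 1.00000000 = 28.15000000
K * exp(-rT) = 29.8600 * 0.95456456 = 28.50329778
C = P + S*exp(-qT) - K*exp(-rT)
C = 3.3983 + 28.15000000 - 28.50329778 = 3.0450


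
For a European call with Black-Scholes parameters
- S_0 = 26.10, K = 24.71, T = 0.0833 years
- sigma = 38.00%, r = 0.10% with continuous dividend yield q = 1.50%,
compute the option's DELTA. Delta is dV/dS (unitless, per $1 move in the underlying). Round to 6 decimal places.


d1 = 0.5432009699; d2 = 0.4335263602
phi(d1) = 0.3442207267; exp(-qT) = 0.9987512803; exp(-rT) = 0.9999167035
N(d1) = 0.7065042806
Delta = exp(-qT) * N(d1) = 0.9987512803 * 0.7065042806 = 0.705622

Answer: Delta = 0.705622


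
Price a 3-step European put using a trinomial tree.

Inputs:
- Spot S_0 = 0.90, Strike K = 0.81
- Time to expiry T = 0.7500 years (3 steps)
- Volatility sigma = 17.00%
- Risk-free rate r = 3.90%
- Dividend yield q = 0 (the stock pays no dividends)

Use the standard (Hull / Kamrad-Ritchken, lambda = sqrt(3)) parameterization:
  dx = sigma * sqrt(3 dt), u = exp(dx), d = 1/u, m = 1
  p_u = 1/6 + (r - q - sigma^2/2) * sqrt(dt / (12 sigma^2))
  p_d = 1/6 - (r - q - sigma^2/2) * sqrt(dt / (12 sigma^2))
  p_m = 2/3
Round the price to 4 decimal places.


Answer: Price = V(0,0) = 0.0131

Derivation:
dt = T/N = 0.250000; dx = sigma*sqrt(3*dt) = 0.147224
u = exp(dx) = 1.158614; d = 1/u = 0.863100
p_u = 0.187511, p_m = 0.666667, p_d = 0.145823
Discount per step: exp(-r*dt) = 0.990297
Stock lattice S(k, j) with j the centered position index:
  k=0: S(0,+0) = 0.9000
  k=1: S(1,-1) = 0.7768; S(1,+0) = 0.9000; S(1,+1) = 1.0428
  k=2: S(2,-2) = 0.6704; S(2,-1) = 0.7768; S(2,+0) = 0.9000; S(2,+1) = 1.0428; S(2,+2) = 1.2081
  k=3: S(3,-3) = 0.5787; S(3,-2) = 0.6704; S(3,-1) = 0.7768; S(3,+0) = 0.9000; S(3,+1) = 1.0428; S(3,+2) = 1.2081; S(3,+3) = 1.3998
Terminal payoffs V(N, j) = max(K - S_T, 0):
  V(3,-3) = 0.231336; V(3,-2) = 0.139552; V(3,-1) = 0.033210; V(3,+0) = 0.000000; V(3,+1) = 0.000000; V(3,+2) = 0.000000; V(3,+3) = 0.000000
Backward induction: V(k, j) = exp(-r*dt) * [p_u * V(k+1, j+1) + p_m * V(k+1, j) + p_d * V(k+1, j-1)]
  V(2,-2) = exp(-r*dt) * [p_u*0.033210 + p_m*0.139552 + p_d*0.231336] = 0.131705
  V(2,-1) = exp(-r*dt) * [p_u*0.000000 + p_m*0.033210 + p_d*0.139552] = 0.042077
  V(2,+0) = exp(-r*dt) * [p_u*0.000000 + p_m*0.000000 + p_d*0.033210] = 0.004796
  V(2,+1) = exp(-r*dt) * [p_u*0.000000 + p_m*0.000000 + p_d*0.000000] = 0.000000
  V(2,+2) = exp(-r*dt) * [p_u*0.000000 + p_m*0.000000 + p_d*0.000000] = 0.000000
  V(1,-1) = exp(-r*dt) * [p_u*0.004796 + p_m*0.042077 + p_d*0.131705] = 0.047689
  V(1,+0) = exp(-r*dt) * [p_u*0.000000 + p_m*0.004796 + p_d*0.042077] = 0.009242
  V(1,+1) = exp(-r*dt) * [p_u*0.000000 + p_m*0.000000 + p_d*0.004796] = 0.000693
  V(0,+0) = exp(-r*dt) * [p_u*0.000693 + p_m*0.009242 + p_d*0.047689] = 0.013117


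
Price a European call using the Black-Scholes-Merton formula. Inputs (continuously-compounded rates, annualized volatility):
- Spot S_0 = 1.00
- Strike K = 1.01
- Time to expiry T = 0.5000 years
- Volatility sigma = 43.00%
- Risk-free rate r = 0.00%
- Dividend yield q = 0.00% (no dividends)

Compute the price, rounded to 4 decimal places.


Answer: Price = 0.1165

Derivation:
d1 = (ln(S/K) + (r - q + 0.5*sigma^2) * T) / (sigma * sqrt(T)) = 0.11930263
d2 = d1 - sigma * sqrt(T) = -0.18475329
exp(-rT) = 1.00000000; exp(-qT) = 1.00000000
C = S_0 * exp(-qT) * N(d1) - K * exp(-rT) * N(d2)
N(d1) = 0.54748220; N(d2) = 0.42671127
C = 1.0000 * 1.00000000 * 0.54748220 - 1.0100 * 1.00000000 * 0.42671127 = 0.1165


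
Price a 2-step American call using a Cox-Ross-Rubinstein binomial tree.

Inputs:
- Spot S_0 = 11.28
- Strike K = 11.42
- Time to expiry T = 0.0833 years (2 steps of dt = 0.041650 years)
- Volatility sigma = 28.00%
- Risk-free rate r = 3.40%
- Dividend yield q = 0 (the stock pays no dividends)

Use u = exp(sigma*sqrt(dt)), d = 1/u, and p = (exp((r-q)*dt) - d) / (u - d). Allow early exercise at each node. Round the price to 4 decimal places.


dt = T/N = 0.041650
u = exp(sigma*sqrt(dt)) = 1.058808; d = 1/u = 0.944459
p = (exp((r-q)*dt) - d) / (u - d) = 0.498111
Discount per step: exp(-r*dt) = 0.998585
Stock lattice S(k, i) with i counting down-moves:
  k=0: S(0,0) = 11.2800
  k=1: S(1,0) = 11.9433; S(1,1) = 10.6535
  k=2: S(2,0) = 12.6457; S(2,1) = 11.2800; S(2,2) = 10.0618
Terminal payoffs V(N, i) = max(S_T - K, 0):
  V(2,0) = 1.225708; V(2,1) = 0.000000; V(2,2) = 0.000000
Backward induction: V(k, i) = exp(-r*dt) * [p * V(k+1, i) + (1-p) * V(k+1, i+1)]; then take max(V_cont, immediate exercise) for American.
  V(1,0) = exp(-r*dt) * [p*1.225708 + (1-p)*0.000000] = 0.609675; exercise = 0.523349; V(1,0) = max -> 0.609675
  V(1,1) = exp(-r*dt) * [p*0.000000 + (1-p)*0.000000] = 0.000000; exercise = 0.000000; V(1,1) = max -> 0.000000
  V(0,0) = exp(-r*dt) * [p*0.609675 + (1-p)*0.000000] = 0.303256; exercise = 0.000000; V(0,0) = max -> 0.303256

Answer: Price = V(0,0) = 0.3033


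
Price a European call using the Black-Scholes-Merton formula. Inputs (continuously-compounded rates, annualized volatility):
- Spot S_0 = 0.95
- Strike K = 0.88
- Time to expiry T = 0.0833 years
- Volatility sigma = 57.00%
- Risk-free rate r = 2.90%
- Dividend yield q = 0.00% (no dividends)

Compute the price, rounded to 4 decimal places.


Answer: Price = 0.1027

Derivation:
d1 = (ln(S/K) + (r - q + 0.5*sigma^2) * T) / (sigma * sqrt(T)) = 0.56219553
d2 = d1 - sigma * sqrt(T) = 0.39768361
exp(-rT) = 0.99758722; exp(-qT) = 1.00000000
C = S_0 * exp(-qT) * N(d1) - K * exp(-rT) * N(d2)
N(d1) = 0.71300859; N(d2) = 0.65456829
C = 0.9500 * 1.00000000 * 0.71300859 - 0.8800 * 0.99758722 * 0.65456829 = 0.1027


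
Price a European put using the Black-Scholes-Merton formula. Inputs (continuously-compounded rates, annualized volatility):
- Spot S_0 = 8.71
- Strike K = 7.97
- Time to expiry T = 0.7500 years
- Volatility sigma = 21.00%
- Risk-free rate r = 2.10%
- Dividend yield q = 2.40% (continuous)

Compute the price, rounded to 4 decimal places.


d1 = (ln(S/K) + (r - q + 0.5*sigma^2) * T) / (sigma * sqrt(T)) = 0.56676440
d2 = d1 - sigma * sqrt(T) = 0.38489907
exp(-rT) = 0.98437338; exp(-qT) = 0.98216103
P = K * exp(-rT) * N(-d2) - S_0 * exp(-qT) * N(-d1)
N(-d1) = 0.28543713; N(-d2) = 0.35015610
P = 7.9700 * 0.98437338 * 0.35015610 - 8.7100 * 0.98216103 * 0.28543713 = 0.3053

Answer: Price = 0.3053


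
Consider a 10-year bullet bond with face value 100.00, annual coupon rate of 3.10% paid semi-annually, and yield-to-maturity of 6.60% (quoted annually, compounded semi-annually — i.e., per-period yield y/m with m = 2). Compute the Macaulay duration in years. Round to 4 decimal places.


Answer: Macaulay duration = 8.4120 years

Derivation:
Coupon per period c = face * coupon_rate / m = 1.550000
Periods per year m = 2; per-period yield y/m = 0.033000
Number of cashflows N = 20
Cashflows (t years, CF_t, discount factor 1/(1+y/m)^(m*t), PV):
  t = 0.5000: CF_t = 1.550000, DF = 0.968054, PV = 1.500484
  t = 1.0000: CF_t = 1.550000, DF = 0.937129, PV = 1.452550
  t = 1.5000: CF_t = 1.550000, DF = 0.907192, PV = 1.406147
  t = 2.0000: CF_t = 1.550000, DF = 0.878211, PV = 1.361227
  t = 2.5000: CF_t = 1.550000, DF = 0.850156, PV = 1.317741
  t = 3.0000: CF_t = 1.550000, DF = 0.822997, PV = 1.275645
  t = 3.5000: CF_t = 1.550000, DF = 0.796705, PV = 1.234893
  t = 4.0000: CF_t = 1.550000, DF = 0.771254, PV = 1.195444
  t = 4.5000: CF_t = 1.550000, DF = 0.746616, PV = 1.157254
  t = 5.0000: CF_t = 1.550000, DF = 0.722764, PV = 1.120285
  t = 5.5000: CF_t = 1.550000, DF = 0.699675, PV = 1.084497
  t = 6.0000: CF_t = 1.550000, DF = 0.677323, PV = 1.049851
  t = 6.5000: CF_t = 1.550000, DF = 0.655686, PV = 1.016313
  t = 7.0000: CF_t = 1.550000, DF = 0.634739, PV = 0.983846
  t = 7.5000: CF_t = 1.550000, DF = 0.614462, PV = 0.952416
  t = 8.0000: CF_t = 1.550000, DF = 0.594833, PV = 0.921991
  t = 8.5000: CF_t = 1.550000, DF = 0.575830, PV = 0.892537
  t = 9.0000: CF_t = 1.550000, DF = 0.557435, PV = 0.864024
  t = 9.5000: CF_t = 1.550000, DF = 0.539627, PV = 0.836422
  t = 10.0000: CF_t = 101.550000, DF = 0.522388, PV = 53.048548
Price P = sum_t PV_t = 74.672115
Macaulay numerator sum_t t * PV_t:
  t * PV_t at t = 0.5000: 0.750242
  t * PV_t at t = 1.0000: 1.452550
  t * PV_t at t = 1.5000: 2.109221
  t * PV_t at t = 2.0000: 2.722453
  t * PV_t at t = 2.5000: 3.294353
  t * PV_t at t = 3.0000: 3.826934
  t * PV_t at t = 3.5000: 4.322127
  t * PV_t at t = 4.0000: 4.781775
  t * PV_t at t = 4.5000: 5.207644
  t * PV_t at t = 5.0000: 5.601425
  t * PV_t at t = 5.5000: 5.964731
  t * PV_t at t = 6.0000: 6.299109
  t * PV_t at t = 6.5000: 6.606035
  t * PV_t at t = 7.0000: 6.886923
  t * PV_t at t = 7.5000: 7.143123
  t * PV_t at t = 8.0000: 7.375926
  t * PV_t at t = 8.5000: 7.586565
  t * PV_t at t = 9.0000: 7.776218
  t * PV_t at t = 9.5000: 7.946012
  t * PV_t at t = 10.0000: 530.485475
Macaulay duration D = (sum_t t * PV_t) / P = 628.138839 / 74.672115 = 8.411960


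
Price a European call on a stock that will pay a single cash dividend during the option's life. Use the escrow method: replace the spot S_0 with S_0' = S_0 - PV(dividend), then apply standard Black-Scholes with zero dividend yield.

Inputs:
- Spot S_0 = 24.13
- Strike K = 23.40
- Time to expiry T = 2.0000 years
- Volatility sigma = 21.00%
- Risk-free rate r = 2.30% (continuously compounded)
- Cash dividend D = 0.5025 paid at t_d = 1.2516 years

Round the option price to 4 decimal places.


PV(D) = D * exp(-r * t_d) = 0.5025 * 0.97162359 = 0.48824086
S_0' = S_0 - PV(D) = 24.1300 - 0.48824086 = 23.64175914
d1 = (ln(S_0'/K) + (r + sigma^2/2)*T) / (sigma*sqrt(T)) = 0.33799226
d2 = d1 - sigma*sqrt(T) = 0.04100742
exp(-rT) = 0.95504196
N(d1) = 0.63231549; N(d2) = 0.51635501
C = S_0' * N(d1) - K * exp(-rT) * N(d2) = 23.64175914 * 0.63231549 - 23.4000 * 0.95504196 * 0.51635501 = 3.4096

Answer: Price = 3.4096


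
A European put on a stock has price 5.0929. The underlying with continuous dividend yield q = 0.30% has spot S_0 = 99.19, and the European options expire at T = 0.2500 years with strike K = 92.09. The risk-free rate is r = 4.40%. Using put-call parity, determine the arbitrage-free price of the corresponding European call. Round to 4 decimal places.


Answer: Call price = 13.1260

Derivation:
Put-call parity: C - P = S_0 * exp(-qT) - K * exp(-rT).
S_0 * exp(-qT) = 99.1900 * 0.99925028 = 99.11563539
K * exp(-rT) = 92.0900 * 0.98906028 = 91.08256107
C = P + S*exp(-qT) - K*exp(-rT)
C = 5.0929 + 99.11563539 - 91.08256107 = 13.1260


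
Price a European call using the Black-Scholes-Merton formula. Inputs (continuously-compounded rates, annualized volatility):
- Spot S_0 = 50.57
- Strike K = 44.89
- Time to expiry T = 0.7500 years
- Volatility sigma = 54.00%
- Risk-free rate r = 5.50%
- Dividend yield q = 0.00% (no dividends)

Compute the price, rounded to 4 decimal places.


Answer: Price = 12.8975

Derivation:
d1 = (ln(S/K) + (r - q + 0.5*sigma^2) * T) / (sigma * sqrt(T)) = 0.57680171
d2 = d1 - sigma * sqrt(T) = 0.10914799
exp(-rT) = 0.95958920; exp(-qT) = 1.00000000
C = S_0 * exp(-qT) * N(d1) - K * exp(-rT) * N(d2)
N(d1) = 0.71796329; N(d2) = 0.54345744
C = 50.5700 * 1.00000000 * 0.71796329 - 44.8900 * 0.95958920 * 0.54345744 = 12.8975


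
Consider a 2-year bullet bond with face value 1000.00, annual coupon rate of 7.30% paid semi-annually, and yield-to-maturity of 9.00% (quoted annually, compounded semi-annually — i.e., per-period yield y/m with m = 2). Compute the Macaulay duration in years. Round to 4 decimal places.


Coupon per period c = face * coupon_rate / m = 36.500000
Periods per year m = 2; per-period yield y/m = 0.045000
Number of cashflows N = 4
Cashflows (t years, CF_t, discount factor 1/(1+y/m)^(m*t), PV):
  t = 0.5000: CF_t = 36.500000, DF = 0.956938, PV = 34.928230
  t = 1.0000: CF_t = 36.500000, DF = 0.915730, PV = 33.424143
  t = 1.5000: CF_t = 36.500000, DF = 0.876297, PV = 31.984826
  t = 2.0000: CF_t = 1036.500000, DF = 0.838561, PV = 869.168833
Price P = sum_t PV_t = 969.506032
Macaulay numerator sum_t t * PV_t:
  t * PV_t at t = 0.5000: 17.464115
  t * PV_t at t = 1.0000: 33.424143
  t * PV_t at t = 1.5000: 47.977239
  t * PV_t at t = 2.0000: 1738.337665
Macaulay duration D = (sum_t t * PV_t) / P = 1837.203162 / 969.506032 = 1.894989

Answer: Macaulay duration = 1.8950 years


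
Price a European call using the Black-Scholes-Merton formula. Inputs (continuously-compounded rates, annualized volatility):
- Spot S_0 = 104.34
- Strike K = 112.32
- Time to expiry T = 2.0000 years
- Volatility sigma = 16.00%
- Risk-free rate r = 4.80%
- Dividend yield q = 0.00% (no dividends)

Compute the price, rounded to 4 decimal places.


d1 = (ln(S/K) + (r - q + 0.5*sigma^2) * T) / (sigma * sqrt(T)) = 0.21170272
d2 = d1 - sigma * sqrt(T) = -0.01457145
exp(-rT) = 0.90846402; exp(-qT) = 1.00000000
C = S_0 * exp(-qT) * N(d1) - K * exp(-rT) * N(d2)
N(d1) = 0.58383052; N(d2) = 0.49418704
C = 104.3400 * 1.00000000 * 0.58383052 - 112.3200 * 0.90846402 * 0.49418704 = 10.4907

Answer: Price = 10.4907


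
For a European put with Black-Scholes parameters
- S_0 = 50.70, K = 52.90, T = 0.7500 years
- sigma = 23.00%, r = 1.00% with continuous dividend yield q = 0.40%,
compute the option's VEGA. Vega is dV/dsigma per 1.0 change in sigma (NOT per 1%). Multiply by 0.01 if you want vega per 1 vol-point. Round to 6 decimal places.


d1 = -0.0910703693; d2 = -0.2902562122
phi(d1) = 0.3972913298; exp(-qT) = 0.9970044955; exp(-rT) = 0.9925280548
Vega = S * exp(-qT) * phi(d1) * sqrt(T) = 50.7000 * 0.9970044955 * 0.3972913298 * 0.8660254038 = 17.391811

Answer: Vega = 17.391811


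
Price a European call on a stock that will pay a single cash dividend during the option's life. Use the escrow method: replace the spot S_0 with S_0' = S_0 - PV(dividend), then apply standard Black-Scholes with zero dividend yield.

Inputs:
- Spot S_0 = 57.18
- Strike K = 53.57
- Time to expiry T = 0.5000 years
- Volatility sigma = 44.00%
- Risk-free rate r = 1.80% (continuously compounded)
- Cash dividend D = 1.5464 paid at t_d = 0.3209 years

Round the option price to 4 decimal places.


PV(D) = D * exp(-r * t_d) = 1.5464 * 0.99424045 = 1.53749343
S_0' = S_0 - PV(D) = 57.1800 - 1.53749343 = 55.64250657
d1 = (ln(S_0'/K) + (r + sigma^2/2)*T) / (sigma*sqrt(T)) = 0.30649288
d2 = d1 - sigma*sqrt(T) = -0.00463410
exp(-rT) = 0.99104038
N(d1) = 0.62038530; N(d2) = 0.49815127
C = S_0' * N(d1) - K * exp(-rT) * N(d2) = 55.64250657 * 0.62038530 - 53.5700 * 0.99104038 * 0.49815127 = 8.0729

Answer: Price = 8.0729


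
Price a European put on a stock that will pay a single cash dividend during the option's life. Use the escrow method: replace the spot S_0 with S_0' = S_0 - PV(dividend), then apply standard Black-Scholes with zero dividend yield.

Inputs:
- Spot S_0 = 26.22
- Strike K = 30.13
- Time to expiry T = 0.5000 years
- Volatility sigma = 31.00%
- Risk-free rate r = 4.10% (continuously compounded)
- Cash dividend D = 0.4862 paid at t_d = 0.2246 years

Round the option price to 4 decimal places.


Answer: Price = 4.7552

Derivation:
PV(D) = D * exp(-r * t_d) = 0.4862 * 0.99083367 = 0.48174333
S_0' = S_0 - PV(D) = 26.2200 - 0.48174333 = 25.73825667
d1 = (ln(S_0'/K) + (r + sigma^2/2)*T) / (sigma*sqrt(T)) = -0.51558523
d2 = d1 - sigma*sqrt(T) = -0.73478833
exp(-rT) = 0.97970870
N(-d1) = 0.69692794; N(-d2) = 0.76876579
P = K * exp(-rT) * N(-d2) - S_0' * N(-d1) = 30.1300 * 0.97970870 * 0.76876579 - 25.73825667 * 0.69692794 = 4.7552


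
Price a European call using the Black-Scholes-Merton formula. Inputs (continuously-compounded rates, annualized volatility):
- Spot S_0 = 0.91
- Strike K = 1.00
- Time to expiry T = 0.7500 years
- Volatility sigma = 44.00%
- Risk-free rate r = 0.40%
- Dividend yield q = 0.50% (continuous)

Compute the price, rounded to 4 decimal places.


d1 = (ln(S/K) + (r - q + 0.5*sigma^2) * T) / (sigma * sqrt(T)) = -0.05894400
d2 = d1 - sigma * sqrt(T) = -0.43999517
exp(-rT) = 0.99700450; exp(-qT) = 0.99625702
C = S_0 * exp(-qT) * N(d1) - K * exp(-rT) * N(d2)
N(d1) = 0.47649836; N(d2) = 0.32997030
C = 0.9100 * 0.99625702 * 0.47649836 - 1.0000 * 0.99700450 * 0.32997030 = 0.1030

Answer: Price = 0.1030


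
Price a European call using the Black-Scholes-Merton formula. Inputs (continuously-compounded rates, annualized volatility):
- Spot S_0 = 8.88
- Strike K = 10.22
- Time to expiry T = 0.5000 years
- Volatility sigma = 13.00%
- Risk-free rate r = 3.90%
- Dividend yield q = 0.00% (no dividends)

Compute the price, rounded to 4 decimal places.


d1 = (ln(S/K) + (r - q + 0.5*sigma^2) * T) / (sigma * sqrt(T)) = -1.27083437
d2 = d1 - sigma * sqrt(T) = -1.36275825
exp(-rT) = 0.98068890; exp(-qT) = 1.00000000
C = S_0 * exp(-qT) * N(d1) - K * exp(-rT) * N(d2)
N(d1) = 0.10189379; N(d2) = 0.08647936
C = 8.8800 * 1.00000000 * 0.10189379 - 10.2200 * 0.98068890 * 0.08647936 = 0.0381

Answer: Price = 0.0381


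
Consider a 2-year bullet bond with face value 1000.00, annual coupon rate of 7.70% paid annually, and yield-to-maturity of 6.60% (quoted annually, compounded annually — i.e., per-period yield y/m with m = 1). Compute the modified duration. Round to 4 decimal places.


Answer: Modified duration = 1.8097

Derivation:
Coupon per period c = face * coupon_rate / m = 77.000000
Periods per year m = 1; per-period yield y/m = 0.066000
Number of cashflows N = 2
Cashflows (t years, CF_t, discount factor 1/(1+y/m)^(m*t), PV):
  t = 1.0000: CF_t = 77.000000, DF = 0.938086, PV = 72.232645
  t = 2.0000: CF_t = 1077.000000, DF = 0.880006, PV = 947.766369
Price P = sum_t PV_t = 1019.999014
First compute Macaulay numerator sum_t t * PV_t:
  t * PV_t at t = 1.0000: 72.232645
  t * PV_t at t = 2.0000: 1895.532738
Macaulay duration D = 1967.765383 / 1019.999014 = 1.929184
Modified duration = D / (1 + y/m) = 1.929184 / (1 + 0.066000) = 1.809741


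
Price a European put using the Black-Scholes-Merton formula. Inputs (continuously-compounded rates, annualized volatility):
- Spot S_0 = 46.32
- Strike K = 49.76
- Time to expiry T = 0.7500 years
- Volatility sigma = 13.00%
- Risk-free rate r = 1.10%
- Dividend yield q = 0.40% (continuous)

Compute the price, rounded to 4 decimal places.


d1 = (ln(S/K) + (r - q + 0.5*sigma^2) * T) / (sigma * sqrt(T)) = -0.53338385
d2 = d1 - sigma * sqrt(T) = -0.64596715
exp(-rT) = 0.99178394; exp(-qT) = 0.99700450
P = K * exp(-rT) * N(-d2) - S_0 * exp(-qT) * N(-d1)
N(-d1) = 0.70311605; N(-d2) = 0.74084969
P = 49.7600 * 0.99178394 * 0.74084969 - 46.3200 * 0.99700450 * 0.70311605 = 4.0910

Answer: Price = 4.0910


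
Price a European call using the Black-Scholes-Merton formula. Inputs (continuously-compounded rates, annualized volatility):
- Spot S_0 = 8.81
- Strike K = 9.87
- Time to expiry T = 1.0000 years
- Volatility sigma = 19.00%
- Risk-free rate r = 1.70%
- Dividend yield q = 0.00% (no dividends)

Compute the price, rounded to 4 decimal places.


Answer: Price = 0.3421

Derivation:
d1 = (ln(S/K) + (r - q + 0.5*sigma^2) * T) / (sigma * sqrt(T)) = -0.41348639
d2 = d1 - sigma * sqrt(T) = -0.60348639
exp(-rT) = 0.98314368; exp(-qT) = 1.00000000
C = S_0 * exp(-qT) * N(d1) - K * exp(-rT) * N(d2)
N(d1) = 0.33962515; N(d2) = 0.27309258
C = 8.8100 * 1.00000000 * 0.33962515 - 9.8700 * 0.98314368 * 0.27309258 = 0.3421


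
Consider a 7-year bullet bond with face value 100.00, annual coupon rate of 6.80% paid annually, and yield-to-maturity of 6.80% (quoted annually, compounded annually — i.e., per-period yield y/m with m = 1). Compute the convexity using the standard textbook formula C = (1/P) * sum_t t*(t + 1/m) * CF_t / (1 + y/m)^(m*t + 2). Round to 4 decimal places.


Answer: Convexity = 37.9874

Derivation:
Coupon per period c = face * coupon_rate / m = 6.800000
Periods per year m = 1; per-period yield y/m = 0.068000
Number of cashflows N = 7
Cashflows (t years, CF_t, discount factor 1/(1+y/m)^(m*t), PV):
  t = 1.0000: CF_t = 6.800000, DF = 0.936330, PV = 6.367041
  t = 2.0000: CF_t = 6.800000, DF = 0.876713, PV = 5.961649
  t = 3.0000: CF_t = 6.800000, DF = 0.820892, PV = 5.582068
  t = 4.0000: CF_t = 6.800000, DF = 0.768626, PV = 5.226656
  t = 5.0000: CF_t = 6.800000, DF = 0.719687, PV = 4.893872
  t = 6.0000: CF_t = 6.800000, DF = 0.673864, PV = 4.582278
  t = 7.0000: CF_t = 106.800000, DF = 0.630959, PV = 67.386435
Price P = sum_t PV_t = 100.000000
Convexity numerator sum_t t*(t + 1/m) * CF_t / (1+y/m)^(m*t + 2):
  t = 1.0000: term = 11.164137
  t = 2.0000: term = 31.359935
  t = 3.0000: term = 58.726470
  t = 4.0000: term = 91.645552
  t = 5.0000: term = 128.715663
  t = 6.0000: term = 168.728397
  t = 7.0000: term = 3308.399949
Convexity = (1/P) * sum = 3798.740103 / 100.000000 = 37.987401


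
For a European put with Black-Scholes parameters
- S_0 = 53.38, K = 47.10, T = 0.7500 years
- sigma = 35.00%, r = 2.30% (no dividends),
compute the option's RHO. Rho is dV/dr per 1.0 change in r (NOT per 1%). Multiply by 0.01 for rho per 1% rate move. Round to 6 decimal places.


Answer: Rho = -13.024964

Derivation:
d1 = 0.6213959681; d2 = 0.3182870767
phi(d1) = 0.3288988548; exp(-qT) = 1.0000000000; exp(-rT) = 0.9828979294
N(-d2) = 0.3751335931
Rho = -K*T*exp(-rT)*N(-d2) = -47.1000 * 0.7500 * 0.9828979294 * 0.3751335931 = -13.024964


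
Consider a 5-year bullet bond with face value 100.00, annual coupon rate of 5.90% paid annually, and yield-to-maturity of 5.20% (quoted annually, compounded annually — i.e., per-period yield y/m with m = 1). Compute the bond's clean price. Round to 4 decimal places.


Answer: Price = 103.0140

Derivation:
Coupon per period c = face * coupon_rate / m = 5.900000
Periods per year m = 1; per-period yield y/m = 0.052000
Number of cashflows N = 5
Cashflows (t years, CF_t, discount factor 1/(1+y/m)^(m*t), PV):
  t = 1.0000: CF_t = 5.900000, DF = 0.950570, PV = 5.608365
  t = 2.0000: CF_t = 5.900000, DF = 0.903584, PV = 5.331145
  t = 3.0000: CF_t = 5.900000, DF = 0.858920, PV = 5.067629
  t = 4.0000: CF_t = 5.900000, DF = 0.816464, PV = 4.817138
  t = 5.0000: CF_t = 105.900000, DF = 0.776106, PV = 82.189675
Price P = sum_t PV_t = 103.013951


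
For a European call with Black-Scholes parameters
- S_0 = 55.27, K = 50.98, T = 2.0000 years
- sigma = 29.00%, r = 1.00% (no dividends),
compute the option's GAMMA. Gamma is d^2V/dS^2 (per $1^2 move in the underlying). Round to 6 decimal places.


Answer: Gamma = 0.015899

Derivation:
d1 = 0.4508338910; d2 = 0.0407119580
phi(d1) = 0.3603915744; exp(-qT) = 1.0000000000; exp(-rT) = 0.9801986733
Gamma = exp(-qT) * phi(d1) / (S * sigma * sqrt(T)) = 1.0000000000 * 0.3603915744 / (55.2700 * 0.2900 * 1.4142135624) = 0.015899


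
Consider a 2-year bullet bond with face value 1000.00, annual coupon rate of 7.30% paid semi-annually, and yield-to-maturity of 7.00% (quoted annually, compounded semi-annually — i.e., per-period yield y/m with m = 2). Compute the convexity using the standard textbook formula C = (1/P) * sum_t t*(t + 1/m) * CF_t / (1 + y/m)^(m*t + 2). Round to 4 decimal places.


Answer: Convexity = 4.3484

Derivation:
Coupon per period c = face * coupon_rate / m = 36.500000
Periods per year m = 2; per-period yield y/m = 0.035000
Number of cashflows N = 4
Cashflows (t years, CF_t, discount factor 1/(1+y/m)^(m*t), PV):
  t = 0.5000: CF_t = 36.500000, DF = 0.966184, PV = 35.265700
  t = 1.0000: CF_t = 36.500000, DF = 0.933511, PV = 34.073141
  t = 1.5000: CF_t = 36.500000, DF = 0.901943, PV = 32.920909
  t = 2.0000: CF_t = 1036.500000, DF = 0.871442, PV = 903.249869
Price P = sum_t PV_t = 1005.509619
Convexity numerator sum_t t*(t + 1/m) * CF_t / (1+y/m)^(m*t + 2):
  t = 0.5000: term = 16.460454
  t = 1.0000: term = 47.711462
  t = 1.5000: term = 92.196062
  t = 2.0000: term = 4215.967089
Convexity = (1/P) * sum = 4372.335067 / 1005.509619 = 4.348377


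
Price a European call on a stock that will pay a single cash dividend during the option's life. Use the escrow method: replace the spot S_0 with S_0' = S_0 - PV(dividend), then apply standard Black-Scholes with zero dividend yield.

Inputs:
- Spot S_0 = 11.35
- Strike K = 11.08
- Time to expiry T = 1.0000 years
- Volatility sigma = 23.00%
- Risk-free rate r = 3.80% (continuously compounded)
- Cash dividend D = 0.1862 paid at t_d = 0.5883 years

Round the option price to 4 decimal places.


Answer: Price = 1.2698

Derivation:
PV(D) = D * exp(-r * t_d) = 0.1862 * 0.97789263 = 0.18208361
S_0' = S_0 - PV(D) = 11.3500 - 0.18208361 = 11.16791639
d1 = (ln(S_0'/K) + (r + sigma^2/2)*T) / (sigma*sqrt(T)) = 0.31457991
d2 = d1 - sigma*sqrt(T) = 0.08457991
exp(-rT) = 0.96271294
N(d1) = 0.62345968; N(d2) = 0.53370231
C = S_0' * N(d1) - K * exp(-rT) * N(d2) = 11.16791639 * 0.62345968 - 11.0800 * 0.96271294 * 0.53370231 = 1.2698


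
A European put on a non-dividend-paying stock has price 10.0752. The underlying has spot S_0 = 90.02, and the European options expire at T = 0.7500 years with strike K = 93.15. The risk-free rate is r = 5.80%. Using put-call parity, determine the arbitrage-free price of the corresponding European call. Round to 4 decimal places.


Answer: Call price = 10.9104

Derivation:
Put-call parity: C - P = S_0 * exp(-qT) - K * exp(-rT).
S_0 * exp(-qT) = 90.0200 * 1.00000000 = 90.02000000
K * exp(-rT) = 93.1500 * 0.95743255 = 89.18484241
C = P + S*exp(-qT) - K*exp(-rT)
C = 10.0752 + 90.02000000 - 89.18484241 = 10.9104


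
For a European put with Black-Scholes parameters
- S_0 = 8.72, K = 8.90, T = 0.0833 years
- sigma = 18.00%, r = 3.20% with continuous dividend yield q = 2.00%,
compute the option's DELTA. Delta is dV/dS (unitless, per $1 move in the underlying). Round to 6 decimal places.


d1 = -0.3480767119; d2 = -0.4000278428
phi(d1) = 0.3754923308; exp(-qT) = 0.9983353870; exp(-rT) = 0.9973379496
N(-d1) = 0.6361087134
Delta = -exp(-qT) * N(-d1) = -0.9983353870 * 0.6361087134 = -0.635050

Answer: Delta = -0.635050


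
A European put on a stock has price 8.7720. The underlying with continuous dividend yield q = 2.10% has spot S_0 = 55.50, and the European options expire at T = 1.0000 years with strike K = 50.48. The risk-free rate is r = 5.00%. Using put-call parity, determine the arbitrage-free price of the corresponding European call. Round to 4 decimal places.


Answer: Call price = 15.1006

Derivation:
Put-call parity: C - P = S_0 * exp(-qT) - K * exp(-rT).
S_0 * exp(-qT) = 55.5000 * 0.97921896 = 54.34665253
K * exp(-rT) = 50.4800 * 0.95122942 = 48.01806135
C = P + S*exp(-qT) - K*exp(-rT)
C = 8.7720 + 54.34665253 - 48.01806135 = 15.1006


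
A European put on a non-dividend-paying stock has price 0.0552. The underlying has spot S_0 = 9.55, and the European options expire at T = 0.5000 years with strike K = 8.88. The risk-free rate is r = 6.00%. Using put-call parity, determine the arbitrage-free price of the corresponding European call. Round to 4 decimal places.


Answer: Call price = 0.9876

Derivation:
Put-call parity: C - P = S_0 * exp(-qT) - K * exp(-rT).
S_0 * exp(-qT) = 9.5500 * 1.00000000 = 9.55000000
K * exp(-rT) = 8.8800 * 0.97044553 = 8.61755634
C = P + S*exp(-qT) - K*exp(-rT)
C = 0.0552 + 9.55000000 - 8.61755634 = 0.9876


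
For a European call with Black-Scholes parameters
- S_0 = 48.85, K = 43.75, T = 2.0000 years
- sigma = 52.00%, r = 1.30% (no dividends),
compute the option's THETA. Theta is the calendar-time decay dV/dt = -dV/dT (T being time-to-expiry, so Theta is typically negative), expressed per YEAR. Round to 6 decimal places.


d1 = 0.5529884601; d2 = -0.1824025923
phi(d1) = 0.3423791084; exp(-qT) = 1.0000000000; exp(-rT) = 0.9743350896
Theta = -S*exp(-qT)*phi(d1)*sigma/(2*sqrt(T)) - r*K*exp(-rT)*N(d2) + q*S*exp(-qT)*N(d1)
N(d1) = 0.7098643439; N(d2) = 0.4276333958; sqrt(T) = 1.4142135624
Term 1 = -48.8500 * 1.0000000000 * 0.3423791084 * 0.5200 / (2 * 1.4142135624) = -3.0748941825
Term 2 = -0.0130 * 43.7500 * 0.9743350896 * 0.4276333958 = -0.2369743643
Term 3 = 0 (no dividend yield, q = 0)
Theta = -3.0748941825 + (-0.2369743643) + (0.0000000000) = -3.311869

Answer: Theta = -3.311869


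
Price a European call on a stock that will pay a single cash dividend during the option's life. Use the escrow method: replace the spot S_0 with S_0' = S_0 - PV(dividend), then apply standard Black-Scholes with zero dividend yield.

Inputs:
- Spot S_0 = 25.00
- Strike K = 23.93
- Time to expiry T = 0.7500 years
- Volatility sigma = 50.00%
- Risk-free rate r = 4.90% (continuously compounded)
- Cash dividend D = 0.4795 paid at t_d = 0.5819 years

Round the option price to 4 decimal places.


Answer: Price = 4.8539

Derivation:
PV(D) = D * exp(-r * t_d) = 0.4795 * 0.97188956 = 0.46602105
S_0' = S_0 - PV(D) = 25.0000 - 0.46602105 = 24.53397895
d1 = (ln(S_0'/K) + (r + sigma^2/2)*T) / (sigma*sqrt(T)) = 0.35894132
d2 = d1 - sigma*sqrt(T) = -0.07407138
exp(-rT) = 0.96391708
N(d1) = 0.64018051; N(d2) = 0.47047679
C = S_0' * N(d1) - K * exp(-rT) * N(d2) = 24.53397895 * 0.64018051 - 23.9300 * 0.96391708 * 0.47047679 = 4.8539


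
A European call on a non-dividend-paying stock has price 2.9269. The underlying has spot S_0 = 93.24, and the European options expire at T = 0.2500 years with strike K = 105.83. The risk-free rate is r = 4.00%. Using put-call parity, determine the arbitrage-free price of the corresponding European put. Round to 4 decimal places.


Put-call parity: C - P = S_0 * exp(-qT) - K * exp(-rT).
S_0 * exp(-qT) = 93.2400 * 1.00000000 = 93.24000000
K * exp(-rT) = 105.8300 * 0.99004983 = 104.77697391
P = C - S*exp(-qT) + K*exp(-rT)
P = 2.9269 - 93.24000000 + 104.77697391 = 14.4639

Answer: Put price = 14.4639


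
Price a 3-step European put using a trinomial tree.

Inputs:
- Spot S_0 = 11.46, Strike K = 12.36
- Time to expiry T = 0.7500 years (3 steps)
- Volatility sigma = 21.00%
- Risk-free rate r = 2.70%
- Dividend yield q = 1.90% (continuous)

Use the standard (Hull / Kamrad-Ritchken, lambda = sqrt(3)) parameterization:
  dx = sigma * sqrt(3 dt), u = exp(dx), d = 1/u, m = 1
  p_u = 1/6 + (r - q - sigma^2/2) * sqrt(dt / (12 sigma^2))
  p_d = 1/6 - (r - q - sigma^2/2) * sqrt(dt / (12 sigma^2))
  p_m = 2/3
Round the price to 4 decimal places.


Answer: Price = V(0,0) = 1.3441

Derivation:
dt = T/N = 0.250000; dx = sigma*sqrt(3*dt) = 0.181865
u = exp(dx) = 1.199453; d = 1/u = 0.833714
p_u = 0.157010, p_m = 0.666667, p_d = 0.176324
Discount per step: exp(-r*dt) = 0.993273
Stock lattice S(k, j) with j the centered position index:
  k=0: S(0,+0) = 11.4600
  k=1: S(1,-1) = 9.5544; S(1,+0) = 11.4600; S(1,+1) = 13.7457
  k=2: S(2,-2) = 7.9656; S(2,-1) = 9.5544; S(2,+0) = 11.4600; S(2,+1) = 13.7457; S(2,+2) = 16.4873
  k=3: S(3,-3) = 6.6410; S(3,-2) = 7.9656; S(3,-1) = 9.5544; S(3,+0) = 11.4600; S(3,+1) = 13.7457; S(3,+2) = 16.4873; S(3,+3) = 19.7758
Terminal payoffs V(N, j) = max(K - S_T, 0):
  V(3,-3) = 5.718972; V(3,-2) = 4.394402; V(3,-1) = 2.805642; V(3,+0) = 0.900000; V(3,+1) = 0.000000; V(3,+2) = 0.000000; V(3,+3) = 0.000000
Backward induction: V(k, j) = exp(-r*dt) * [p_u * V(k+1, j+1) + p_m * V(k+1, j) + p_d * V(k+1, j-1)]
  V(2,-2) = exp(-r*dt) * [p_u*2.805642 + p_m*4.394402 + p_d*5.718972] = 4.349049
  V(2,-1) = exp(-r*dt) * [p_u*0.900000 + p_m*2.805642 + p_d*4.394402] = 2.767827
  V(2,+0) = exp(-r*dt) * [p_u*0.000000 + p_m*0.900000 + p_d*2.805642] = 1.087336
  V(2,+1) = exp(-r*dt) * [p_u*0.000000 + p_m*0.000000 + p_d*0.900000] = 0.157624
  V(2,+2) = exp(-r*dt) * [p_u*0.000000 + p_m*0.000000 + p_d*0.000000] = 0.000000
  V(1,-1) = exp(-r*dt) * [p_u*1.087336 + p_m*2.767827 + p_d*4.349049] = 2.764060
  V(1,+0) = exp(-r*dt) * [p_u*0.157624 + p_m*1.087336 + p_d*2.767827] = 1.229346
  V(1,+1) = exp(-r*dt) * [p_u*0.000000 + p_m*0.157624 + p_d*1.087336] = 0.294809
  V(0,+0) = exp(-r*dt) * [p_u*0.294809 + p_m*1.229346 + p_d*2.764060] = 1.344117


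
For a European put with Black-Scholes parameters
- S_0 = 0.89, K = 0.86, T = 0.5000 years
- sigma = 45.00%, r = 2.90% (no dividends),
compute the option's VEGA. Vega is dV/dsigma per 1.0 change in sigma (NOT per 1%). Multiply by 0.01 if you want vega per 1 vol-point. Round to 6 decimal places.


Answer: Vega = 0.239105

Derivation:
d1 = 0.3124282911; d2 = -0.0057697604
phi(d1) = 0.3799391192; exp(-qT) = 1.0000000000; exp(-rT) = 0.9856046187
Vega = S * exp(-qT) * phi(d1) * sqrt(T) = 0.8900 * 1.0000000000 * 0.3799391192 * 0.7071067812 = 0.239105


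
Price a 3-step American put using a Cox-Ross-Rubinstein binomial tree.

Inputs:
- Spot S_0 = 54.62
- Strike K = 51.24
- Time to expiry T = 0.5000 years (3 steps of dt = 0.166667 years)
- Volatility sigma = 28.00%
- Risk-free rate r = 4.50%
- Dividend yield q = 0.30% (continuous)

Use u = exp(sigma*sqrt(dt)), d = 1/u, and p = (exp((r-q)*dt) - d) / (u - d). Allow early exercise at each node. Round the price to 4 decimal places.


dt = T/N = 0.166667
u = exp(sigma*sqrt(dt)) = 1.121099; d = 1/u = 0.891982
p = (exp((r-q)*dt) - d) / (u - d) = 0.502113
Discount per step: exp(-r*dt) = 0.992528
Stock lattice S(k, i) with i counting down-moves:
  k=0: S(0,0) = 54.6200
  k=1: S(1,0) = 61.2344; S(1,1) = 48.7200
  k=2: S(2,0) = 68.6499; S(2,1) = 54.6200; S(2,2) = 43.4574
  k=3: S(3,0) = 76.9633; S(3,1) = 61.2344; S(3,2) = 48.7200; S(3,3) = 38.7632
Terminal payoffs V(N, i) = max(K - S_T, 0):
  V(3,0) = 0.000000; V(3,1) = 0.000000; V(3,2) = 2.519953; V(3,3) = 12.476792
Backward induction: V(k, i) = exp(-r*dt) * [p * V(k+1, i) + (1-p) * V(k+1, i+1)]; then take max(V_cont, immediate exercise) for American.
  V(2,0) = exp(-r*dt) * [p*0.000000 + (1-p)*0.000000] = 0.000000; exercise = 0.000000; V(2,0) = max -> 0.000000
  V(2,1) = exp(-r*dt) * [p*0.000000 + (1-p)*2.519953] = 1.245277; exercise = 0.000000; V(2,1) = max -> 1.245277
  V(2,2) = exp(-r*dt) * [p*2.519953 + (1-p)*12.476792] = 7.421464; exercise = 7.782603; V(2,2) = max -> 7.782603
  V(1,0) = exp(-r*dt) * [p*0.000000 + (1-p)*1.245277] = 0.615375; exercise = 0.000000; V(1,0) = max -> 0.615375
  V(1,1) = exp(-r*dt) * [p*1.245277 + (1-p)*7.782603] = 4.466503; exercise = 2.519953; V(1,1) = max -> 4.466503
  V(0,0) = exp(-r*dt) * [p*0.615375 + (1-p)*4.466503] = 2.513877; exercise = 0.000000; V(0,0) = max -> 2.513877

Answer: Price = V(0,0) = 2.5139


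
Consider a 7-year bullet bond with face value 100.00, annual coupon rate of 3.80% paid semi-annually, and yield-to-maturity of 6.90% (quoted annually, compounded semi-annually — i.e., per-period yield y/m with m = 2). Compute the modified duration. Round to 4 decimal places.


Answer: Modified duration = 5.9121

Derivation:
Coupon per period c = face * coupon_rate / m = 1.900000
Periods per year m = 2; per-period yield y/m = 0.034500
Number of cashflows N = 14
Cashflows (t years, CF_t, discount factor 1/(1+y/m)^(m*t), PV):
  t = 0.5000: CF_t = 1.900000, DF = 0.966651, PV = 1.836636
  t = 1.0000: CF_t = 1.900000, DF = 0.934413, PV = 1.775385
  t = 1.5000: CF_t = 1.900000, DF = 0.903251, PV = 1.716177
  t = 2.0000: CF_t = 1.900000, DF = 0.873128, PV = 1.658944
  t = 2.5000: CF_t = 1.900000, DF = 0.844010, PV = 1.603619
  t = 3.0000: CF_t = 1.900000, DF = 0.815863, PV = 1.550139
  t = 3.5000: CF_t = 1.900000, DF = 0.788654, PV = 1.498443
  t = 4.0000: CF_t = 1.900000, DF = 0.762353, PV = 1.448470
  t = 4.5000: CF_t = 1.900000, DF = 0.736929, PV = 1.400165
  t = 5.0000: CF_t = 1.900000, DF = 0.712353, PV = 1.353470
  t = 5.5000: CF_t = 1.900000, DF = 0.688596, PV = 1.308333
  t = 6.0000: CF_t = 1.900000, DF = 0.665632, PV = 1.264700
  t = 6.5000: CF_t = 1.900000, DF = 0.643433, PV = 1.222523
  t = 7.0000: CF_t = 101.900000, DF = 0.621975, PV = 63.379273
Price P = sum_t PV_t = 83.016277
First compute Macaulay numerator sum_t t * PV_t:
  t * PV_t at t = 0.5000: 0.918318
  t * PV_t at t = 1.0000: 1.775385
  t * PV_t at t = 1.5000: 2.574266
  t * PV_t at t = 2.0000: 3.317887
  t * PV_t at t = 2.5000: 4.009047
  t * PV_t at t = 3.0000: 4.650417
  t * PV_t at t = 3.5000: 5.244549
  t * PV_t at t = 4.0000: 5.793882
  t * PV_t at t = 4.5000: 6.300741
  t * PV_t at t = 5.0000: 6.767350
  t * PV_t at t = 5.5000: 7.195829
  t * PV_t at t = 6.0000: 7.588202
  t * PV_t at t = 6.5000: 7.946402
  t * PV_t at t = 7.0000: 443.654912
Macaulay duration D = 507.737188 / 83.016277 = 6.116116
Modified duration = D / (1 + y/m) = 6.116116 / (1 + 0.034500) = 5.912147
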